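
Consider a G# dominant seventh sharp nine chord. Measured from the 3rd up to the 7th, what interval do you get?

diminished fifth

Spelling the chord: G#–B#–D#–F#–A##.
The 3rd is B# and the 7th is F#.
5 letter names make it a fifth; at 6 semitones (a half step narrower than perfect) the quality is diminished.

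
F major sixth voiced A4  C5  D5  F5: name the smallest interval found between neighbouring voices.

major second

Adjacent intervals: A4→C5 = minor third; C5→D5 = major second; D5→F5 = minor third.
The smallest is C5 to D5, a major second (2 semitones).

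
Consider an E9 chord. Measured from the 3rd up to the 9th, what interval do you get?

m7

E9: E–G#–B–D–F#.
That puts G# below F#.
From G# to F#: 10 semitones over a seventh = minor.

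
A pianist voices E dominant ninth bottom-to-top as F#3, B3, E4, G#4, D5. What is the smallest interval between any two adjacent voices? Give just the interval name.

major third

Adjacent intervals: F#3→B3 = perfect fourth; B3→E4 = perfect fourth; E4→G#4 = major third; G#4→D5 = diminished fifth.
The smallest is E4 to G#4, a major third (4 semitones).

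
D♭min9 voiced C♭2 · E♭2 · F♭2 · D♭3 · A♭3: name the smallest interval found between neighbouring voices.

Adjacent intervals: C♭2→E♭2 = major third; E♭2→F♭2 = minor second; F♭2→D♭3 = major sixth; D♭3→A♭3 = perfect fifth.
The smallest is E♭2 to F♭2, a minor second (1 semitone).

minor second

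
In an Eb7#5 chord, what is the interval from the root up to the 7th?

minor 7th

Eb+7 (Eb augmented seventh): Eb G B Db.
So we need the interval from Eb up to Db.
Eb up to Db is 10 semitones, a half step narrower than a major seventh, so the interval is minor.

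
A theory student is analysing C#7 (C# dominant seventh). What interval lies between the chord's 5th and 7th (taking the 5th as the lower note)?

minor 3rd

Spelling the chord: C#, E#, G#, B.
5th = G#; 7th = B.
3 letter names make it a third; at 3 semitones (a half step narrower than major) the quality is minor.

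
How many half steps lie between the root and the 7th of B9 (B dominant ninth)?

B9 (B dominant ninth): B D# F# A C#.
B to A is a minor seventh: 10 semitones.

10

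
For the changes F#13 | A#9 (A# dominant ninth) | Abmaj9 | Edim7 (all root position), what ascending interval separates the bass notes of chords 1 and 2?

The roots are F# and A#.
Counting 3 letters and 4 half steps from F# gives a major third.

M3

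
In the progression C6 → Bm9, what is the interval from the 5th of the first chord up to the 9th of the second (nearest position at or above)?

C6 has G as its 5th, and Bm9 has C# as its 9th.
G up to C# is 6 semitones, a half step wider than a perfect fourth, so the interval is augmented.

augmented fourth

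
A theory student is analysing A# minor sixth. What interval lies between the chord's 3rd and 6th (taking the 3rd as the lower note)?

A#min6 (A# minor sixth) is spelled A# C# E# F##.
The 3rd is C# and the 6th is F##.
From C# to F##: 6 semitones over a fourth = augmented.

augmented 4th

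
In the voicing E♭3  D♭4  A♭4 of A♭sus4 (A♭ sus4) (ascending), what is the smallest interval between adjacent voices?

Adjacent intervals: E♭3→D♭4 = minor seventh; D♭4→A♭4 = perfect fifth.
The smallest is D♭4 to A♭4, a perfect fifth (7 semitones).

perfect 5th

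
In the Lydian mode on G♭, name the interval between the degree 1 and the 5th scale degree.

perfect fifth

The scale runs G♭ A♭ B♭ C D♭ E♭ F.
The degree 1 is G♭ and the scale degree 5 is D♭.
G♭ up to D♭ spans 5 letter names and 7 semitones — a perfect fifth.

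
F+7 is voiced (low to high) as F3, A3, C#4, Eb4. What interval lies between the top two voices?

diminished third

Those voices are C#4 and Eb4.
From C# to Eb: 2 semitones over a third = diminished.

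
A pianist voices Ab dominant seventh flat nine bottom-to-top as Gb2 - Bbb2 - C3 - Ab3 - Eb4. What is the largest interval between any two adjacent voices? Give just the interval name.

Adjacent intervals: Gb2→Bbb2 = minor third; Bbb2→C3 = augmented second; C3→Ab3 = minor sixth; Ab3→Eb4 = perfect fifth.
The largest is C3 to Ab3, a minor sixth (8 semitones).

minor sixth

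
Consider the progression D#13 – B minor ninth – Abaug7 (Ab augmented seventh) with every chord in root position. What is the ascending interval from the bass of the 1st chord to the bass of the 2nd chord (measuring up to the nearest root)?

The roots are D# and B.
6 letter names make it a sixth; at 8 semitones (a half step narrower than major) the quality is minor.

minor sixth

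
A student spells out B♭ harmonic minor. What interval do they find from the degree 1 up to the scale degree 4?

The scale runs B♭ C D♭ E♭ F G♭ A.
That puts B♭ below E♭.
B♭ up to E♭ spans 4 letter names and 5 semitones — a perfect fourth.

perfect fourth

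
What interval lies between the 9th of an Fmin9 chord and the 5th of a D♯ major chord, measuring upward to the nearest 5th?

augmented 2nd

Fmin9 has G as its 9th, and D♯ major has A♯ as its 5th.
From G to A♯: 3 semitones over a second = augmented.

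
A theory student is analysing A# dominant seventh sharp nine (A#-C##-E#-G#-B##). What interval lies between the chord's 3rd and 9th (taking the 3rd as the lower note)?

That puts C## below B##.
Counting 7 letters and 11 half steps from C## gives a major seventh.

M7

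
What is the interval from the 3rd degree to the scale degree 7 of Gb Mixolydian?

The scale runs Gb Ab Bb Cb Db Eb Fb.
That puts Bb below Fb.
5 letter names make it a fifth; at 6 semitones (a half step narrower than perfect) the quality is diminished.

diminished 5th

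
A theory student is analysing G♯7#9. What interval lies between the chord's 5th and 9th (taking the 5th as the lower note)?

Spelling the chord: G♯-B♯-D♯-F♯-A𝄪.
That puts D♯ below A𝄪.
D♯ up to A𝄪 is 8 semitones, a half step wider than a perfect fifth, so the interval is augmented.

augmented fifth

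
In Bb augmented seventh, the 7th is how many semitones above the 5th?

2

Spelling the chord: Bb, D, F#, Ab.
F# to Ab is a diminished third: 2 semitones.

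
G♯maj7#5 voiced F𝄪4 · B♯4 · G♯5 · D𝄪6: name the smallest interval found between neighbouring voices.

perfect 4th

Adjacent intervals: F𝄪4→B♯4 = perfect fourth; B♯4→G♯5 = minor sixth; G♯5→D𝄪6 = augmented fifth.
The smallest is F𝄪4 to B♯4, a perfect fourth (5 semitones).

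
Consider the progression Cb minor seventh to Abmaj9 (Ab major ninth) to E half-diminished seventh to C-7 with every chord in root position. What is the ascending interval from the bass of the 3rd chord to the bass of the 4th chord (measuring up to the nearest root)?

m6

The roots are E and C.
E up to C is 8 semitones, a half step narrower than a major sixth, so the interval is minor.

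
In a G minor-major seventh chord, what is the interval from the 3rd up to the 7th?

The chord tones of GmM7 are G–Bb–D–F#.
3rd = Bb; 7th = F#.
Bb up to F# is 8 semitones, a half step wider than a perfect fifth, so the interval is augmented.

augmented fifth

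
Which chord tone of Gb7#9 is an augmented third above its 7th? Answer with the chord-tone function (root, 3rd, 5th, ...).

9th

The chord tones of Gb7#9 (Gb dominant seventh sharp nine) are Gb–Bb–Db–Fb–A.
The 7th is Fb. An augmented third above Fb is A.
A is the chord's 9th.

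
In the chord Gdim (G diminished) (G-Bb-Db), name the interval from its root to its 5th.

Root = G; 5th = Db.
5 letter names make it a fifth; at 6 semitones (a half step narrower than perfect) the quality is diminished.

diminished fifth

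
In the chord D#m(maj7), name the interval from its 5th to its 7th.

major 3rd

D#m(maj7) (D# minor-major seventh) is spelled D#-F#-A#-C##.
That puts A# below C##.
A# up to C## spans 3 letter names and 4 semitones — a major third.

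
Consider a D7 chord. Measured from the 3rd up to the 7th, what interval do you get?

D7: D-F♯-A-C.
That puts F♯ below C.
5 letter names make it a fifth; at 6 semitones (a half step narrower than perfect) the quality is diminished.
This 3–7 tritone is the characteristic tension at the heart of the dominant sound.

diminished fifth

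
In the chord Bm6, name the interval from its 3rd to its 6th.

augmented fourth

Spelling the chord: B-D-F#-G#.
The 3rd is D and the 6th is G#.
D up to G# is 6 semitones, a half step wider than a perfect fourth, so the interval is augmented.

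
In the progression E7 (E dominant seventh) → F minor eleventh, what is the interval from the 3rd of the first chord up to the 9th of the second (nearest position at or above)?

diminished octave

The 3rd of E7 (E dominant seventh) is G#; the 9th of F minor eleventh is G.
8 letter names make it an octave; at 11 semitones (a half step narrower than perfect) the quality is diminished.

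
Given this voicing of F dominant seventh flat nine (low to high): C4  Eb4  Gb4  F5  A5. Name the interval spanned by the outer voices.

The outer voices are C4 and A5.
C up to A spans 13 letter names and 21 semitones — a major thirteenth.

M13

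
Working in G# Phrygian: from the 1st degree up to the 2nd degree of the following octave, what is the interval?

G# phrygian: G# A B C# D# E F#.
1st degree = G#; degree 2 (up an octave) = A.
G# up to A is 13 semitones, a half step narrower than a major ninth, so the interval is minor.

m9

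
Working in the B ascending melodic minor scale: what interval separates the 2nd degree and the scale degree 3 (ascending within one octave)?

minor second

B melodic minor: B C# D E F# G# A#.
The 2nd degree is C# and the 3rd scale degree is D.
From C# to D: 1 semitone over a second = minor.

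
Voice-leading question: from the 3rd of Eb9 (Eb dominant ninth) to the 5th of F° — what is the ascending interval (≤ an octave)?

The 3rd of Eb9 (Eb dominant ninth) is G; the 5th of F° is Cb.
4 letter names make it a fourth; at 4 semitones (a half step narrower than perfect) the quality is diminished.

diminished fourth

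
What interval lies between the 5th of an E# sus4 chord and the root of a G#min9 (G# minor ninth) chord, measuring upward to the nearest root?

The 5th of E# sus4 is B#; the root of G#min9 (G# minor ninth) is G#.
From B# to G#: 8 semitones over a sixth = minor.

minor sixth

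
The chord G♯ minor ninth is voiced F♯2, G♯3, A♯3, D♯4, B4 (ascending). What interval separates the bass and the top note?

The outer voices are F♯2 and B4.
Counting 18 letters and 29 half steps from F♯ gives a perfect 18th.

perfect 18th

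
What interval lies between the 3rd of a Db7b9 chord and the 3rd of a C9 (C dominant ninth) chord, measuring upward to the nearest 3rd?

major seventh

Db7b9 has F as its 3rd, and C9 (C dominant ninth) has E as its 3rd.
Counting 7 letters and 11 half steps from F gives a major seventh.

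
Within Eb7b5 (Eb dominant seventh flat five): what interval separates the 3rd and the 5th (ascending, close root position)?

Eb7b5 (Eb dominant seventh flat five) is spelled Eb, G, Bbb, Db.
The 3rd is G and the 5th is Bbb.
From G to Bbb: 2 semitones over a third = diminished.

diminished 3rd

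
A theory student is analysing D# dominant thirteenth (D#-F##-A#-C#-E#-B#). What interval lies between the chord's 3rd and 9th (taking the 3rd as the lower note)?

minor seventh

The 3rd is F## and the 9th is E#.
F## up to E# is 10 semitones, a half step narrower than a major seventh, so the interval is minor.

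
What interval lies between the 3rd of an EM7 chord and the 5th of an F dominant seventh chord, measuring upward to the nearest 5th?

diminished fourth

EM7 has G♯ as its 3rd, and F dominant seventh has C as its 5th.
4 letter names make it a fourth; at 4 semitones (a half step narrower than perfect) the quality is diminished.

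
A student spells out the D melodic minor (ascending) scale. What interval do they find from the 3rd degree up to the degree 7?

Spelling the D melodic minor (ascending) scale: D E F G A B C#.
That puts F below C#.
F up to C# is 8 semitones, a half step wider than a perfect fifth, so the interval is augmented.

augmented fifth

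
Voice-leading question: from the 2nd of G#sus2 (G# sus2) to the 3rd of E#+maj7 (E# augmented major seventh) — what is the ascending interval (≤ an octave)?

M7

G#sus2 (G# sus2) has A# as its 2nd, and E#+maj7 (E# augmented major seventh) has G## as its 3rd.
From A# to G## is 11 semitones, exactly the major seventh.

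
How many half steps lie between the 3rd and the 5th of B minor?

The chord tones of B- (B minor) are B–D–F#.
D to F# is a major third: 4 semitones.

4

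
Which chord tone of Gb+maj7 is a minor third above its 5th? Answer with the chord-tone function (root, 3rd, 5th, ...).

Gbmaj7#5 is spelled Gb-Bb-D-F.
The 5th is D. A minor third above D is F.
F is the chord's 7th.

7th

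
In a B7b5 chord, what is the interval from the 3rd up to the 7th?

diminished fifth

B7b5 (B dominant seventh flat five) is spelled B–D#–F–A.
The 3rd is D# and the 7th is A.
5 letter names make it a fifth; at 6 semitones (a half step narrower than perfect) the quality is diminished.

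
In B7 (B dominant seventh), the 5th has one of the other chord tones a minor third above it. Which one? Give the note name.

B7: B D# F# A.
The 5th is F#. A minor third above F# is A.
A is the chord's 7th.

A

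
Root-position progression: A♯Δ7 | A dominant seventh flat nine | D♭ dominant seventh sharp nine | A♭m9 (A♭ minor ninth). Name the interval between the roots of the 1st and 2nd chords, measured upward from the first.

The roots are A♯ and A.
A♯ up to A is 11 semitones, a half step narrower than a perfect octave, so the interval is diminished.

diminished 8th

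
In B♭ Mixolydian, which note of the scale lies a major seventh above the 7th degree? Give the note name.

The scale is B♭ C D E♭ F G A♭.
The 7th degree is A♭; a major seventh above that is G — scale degree 6.

G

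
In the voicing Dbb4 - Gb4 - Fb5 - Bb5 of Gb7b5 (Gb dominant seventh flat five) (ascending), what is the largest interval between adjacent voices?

minor seventh

Adjacent intervals: Dbb4→Gb4 = augmented fourth; Gb4→Fb5 = minor seventh; Fb5→Bb5 = augmented fourth.
The largest is Gb4 to Fb5, a minor seventh (10 semitones).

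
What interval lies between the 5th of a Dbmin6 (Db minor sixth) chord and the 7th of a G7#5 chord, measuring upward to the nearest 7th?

Dbmin6 (Db minor sixth) has Ab as its 5th, and G7#5 has F as its 7th.
From Ab to F is 9 semitones, exactly the major sixth.

M6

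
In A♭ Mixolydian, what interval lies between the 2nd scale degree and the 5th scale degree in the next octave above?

perfect eleventh

A♭ mixolydian: A♭ B♭ C D♭ E♭ F G♭.
That puts B♭ below E♭.
B♭ up to E♭ spans 11 letter names and 17 semitones — a perfect eleventh.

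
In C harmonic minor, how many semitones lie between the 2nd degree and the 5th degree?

The scale is C D Eb F G Ab B.
D up to G is a perfect fourth — 5 semitones.

5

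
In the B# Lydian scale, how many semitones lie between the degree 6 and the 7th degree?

2

The scale is B# C## D## E## F## G## A##.
G## up to A## is a major second — 2 semitones.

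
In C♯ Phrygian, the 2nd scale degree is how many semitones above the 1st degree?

1

The scale is C♯ D E F♯ G♯ A B.
C♯ up to D is a minor second — 1 semitone.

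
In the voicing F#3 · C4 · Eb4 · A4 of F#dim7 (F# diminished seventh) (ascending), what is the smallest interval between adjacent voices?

Adjacent intervals: F#3→C4 = diminished fifth; C4→Eb4 = minor third; Eb4→A4 = augmented fourth.
The smallest is C4 to Eb4, a minor third (3 semitones).

minor third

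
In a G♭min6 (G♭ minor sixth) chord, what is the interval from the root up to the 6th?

G♭m6 is spelled G♭, B𝄫, D♭, E♭.
Root = G♭; 6th = E♭.
G♭ up to E♭ spans 6 letter names and 9 semitones — a major sixth.

major 6th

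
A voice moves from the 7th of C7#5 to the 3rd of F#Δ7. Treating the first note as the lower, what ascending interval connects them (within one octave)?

augmented seventh

The 7th of C7#5 is Bb; the 3rd of F#Δ7 is A#.
From Bb to A#: 12 semitones over a seventh = augmented.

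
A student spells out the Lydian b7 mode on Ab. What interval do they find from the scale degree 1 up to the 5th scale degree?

Spelling the Lydian b7 mode on Ab: Ab Bb C D Eb F Gb.
So we need the interval from Ab up to Eb.
Counting 5 letters and 7 half steps from Ab gives a perfect fifth.

perfect fifth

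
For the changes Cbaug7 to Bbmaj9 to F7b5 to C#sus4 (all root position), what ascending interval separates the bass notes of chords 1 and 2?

major 7th

The roots are Cb and Bb.
Counting 7 letters and 11 half steps from Cb gives a major seventh.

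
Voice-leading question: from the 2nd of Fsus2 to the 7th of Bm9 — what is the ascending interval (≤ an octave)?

The 2nd of Fsus2 is G; the 7th of Bm9 is A.
Counting 2 letters and 2 half steps from G gives a major second.

major second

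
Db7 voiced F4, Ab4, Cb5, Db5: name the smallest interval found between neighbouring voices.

Adjacent intervals: F4→Ab4 = minor third; Ab4→Cb5 = minor third; Cb5→Db5 = major second.
The smallest is Cb5 to Db5, a major second (2 semitones).

major 2nd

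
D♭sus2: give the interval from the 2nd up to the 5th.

The chord tones of D♭sus2 are D♭–E♭–A♭.
So we need the interval from E♭ up to A♭.
E♭ up to A♭ spans 4 letter names and 5 semitones — a perfect fourth.

P4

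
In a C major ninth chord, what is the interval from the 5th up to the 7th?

major third

Cmaj9: C, E, G, B, D.
5th = G; 7th = B.
From G to B is 4 semitones, exactly the major third.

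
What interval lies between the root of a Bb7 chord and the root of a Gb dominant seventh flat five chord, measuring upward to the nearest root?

The root of Bb7 is Bb; the root of Gb dominant seventh flat five is Gb.
Bb up to Gb is 8 semitones, a half step narrower than a major sixth, so the interval is minor.

minor sixth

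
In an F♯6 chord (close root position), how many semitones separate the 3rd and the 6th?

F♯ major sixth: F♯, A♯, C♯, D♯.
A♯ to D♯ is a perfect fourth: 5 semitones.

5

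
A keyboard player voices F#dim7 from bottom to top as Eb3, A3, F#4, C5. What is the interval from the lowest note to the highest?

major thirteenth

The outer voices are Eb3 and C5.
From Eb to C is 21 semitones, exactly the major thirteenth.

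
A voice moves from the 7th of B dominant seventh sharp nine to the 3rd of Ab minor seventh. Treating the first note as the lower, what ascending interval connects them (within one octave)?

d3

The 7th of B dominant seventh sharp nine is A; the 3rd of Ab minor seventh is Cb.
A up to Cb is 2 semitones, a whole step narrower than a major third, so the interval is diminished.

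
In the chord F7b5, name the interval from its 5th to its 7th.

The chord tones of F7b5 are F-A-Cb-Eb.
So we need the interval from Cb up to Eb.
Counting 3 letters and 4 half steps from Cb gives a major third.

M3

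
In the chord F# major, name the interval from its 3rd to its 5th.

F# (F# major): F#–A#–C#.
3rd = A#; 5th = C#.
A# up to C# is 3 semitones, a half step narrower than a major third, so the interval is minor.

minor third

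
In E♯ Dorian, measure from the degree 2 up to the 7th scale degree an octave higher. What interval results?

minor thirteenth

The scale runs E♯ F𝄪 G♯ A♯ B♯ C𝄪 D♯.
So we need the interval from F𝄪 up to D♯.
From F𝄪 to D♯: 20 semitones over a thirteenth = minor.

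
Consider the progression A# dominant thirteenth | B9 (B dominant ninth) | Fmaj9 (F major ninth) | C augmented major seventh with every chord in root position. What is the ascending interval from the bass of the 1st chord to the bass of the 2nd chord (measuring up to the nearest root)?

m2

The roots are A# and B.
A# up to B is 1 semitone, a half step narrower than a major second, so the interval is minor.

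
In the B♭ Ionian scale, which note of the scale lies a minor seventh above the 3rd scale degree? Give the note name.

The scale is B♭ C D E♭ F G A.
The 3rd scale degree is D; a minor seventh above that is C — scale degree 2.

C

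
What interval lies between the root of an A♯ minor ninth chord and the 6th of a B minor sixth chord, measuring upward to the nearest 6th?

minor seventh

A♯ minor ninth has A♯ as its root, and B minor sixth has G♯ as its 6th.
A♯ up to G♯ is 10 semitones, a half step narrower than a major seventh, so the interval is minor.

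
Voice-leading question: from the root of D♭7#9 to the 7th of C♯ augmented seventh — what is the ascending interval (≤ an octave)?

augmented 6th

D♭7#9 has D♭ as its root, and C♯ augmented seventh has B as its 7th.
From D♭ to B: 10 semitones over a sixth = augmented.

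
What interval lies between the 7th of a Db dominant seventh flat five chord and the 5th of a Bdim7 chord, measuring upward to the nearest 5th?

A4

Db dominant seventh flat five has Cb as its 7th, and Bdim7 has F as its 5th.
Cb up to F is 6 semitones, a half step wider than a perfect fourth, so the interval is augmented.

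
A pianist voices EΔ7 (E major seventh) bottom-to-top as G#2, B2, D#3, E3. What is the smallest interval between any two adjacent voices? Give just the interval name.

minor second

Adjacent intervals: G#2→B2 = minor third; B2→D#3 = major third; D#3→E3 = minor second.
The smallest is D#3 to E3, a minor second (1 semitone).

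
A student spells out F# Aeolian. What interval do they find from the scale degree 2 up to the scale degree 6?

F# natural minor: F# G# A B C# D E.
So we need the interval from G# up to D.
From G# to D: 6 semitones over a fifth = diminished.

d5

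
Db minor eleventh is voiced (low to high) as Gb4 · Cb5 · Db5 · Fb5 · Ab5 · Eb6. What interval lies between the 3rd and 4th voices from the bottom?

minor third

Those voices are Db5 and Fb5.
3 letter names make it a third; at 3 semitones (a half step narrower than major) the quality is minor.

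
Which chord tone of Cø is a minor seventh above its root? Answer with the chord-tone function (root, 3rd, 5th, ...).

Cø7 (C half-diminished seventh): C-Eb-Gb-Bb.
The root is C. A minor seventh above C is Bb.
Bb is the chord's 7th.

7th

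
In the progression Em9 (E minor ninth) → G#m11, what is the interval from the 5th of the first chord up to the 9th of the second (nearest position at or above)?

major seventh

The 5th of Em9 (E minor ninth) is B; the 9th of G#m11 is A#.
Counting 7 letters and 11 half steps from B gives a major seventh.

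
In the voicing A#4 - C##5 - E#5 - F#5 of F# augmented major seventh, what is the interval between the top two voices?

minor second

Those voices are E#5 and F#5.
E# up to F# is 1 semitone, a half step narrower than a major second, so the interval is minor.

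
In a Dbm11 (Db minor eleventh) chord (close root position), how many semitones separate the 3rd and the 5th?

4

Dbm11 (Db minor eleventh): Db, Fb, Ab, Cb, Eb, Gb.
Fb to Ab is a major third: 4 semitones.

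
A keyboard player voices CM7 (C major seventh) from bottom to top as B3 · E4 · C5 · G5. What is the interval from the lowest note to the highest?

minor 13th

The outer voices are B3 and G5.
13 letter names make it a thirteenth; at 20 semitones (a half step narrower than major) the quality is minor.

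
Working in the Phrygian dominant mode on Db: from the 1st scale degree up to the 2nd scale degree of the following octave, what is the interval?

Spelling the Phrygian dominant mode on Db: Db Ebb F Gb Ab Bbb Cb.
So we need the interval from Db up to Ebb.
9 letter names make it a ninth; at 13 semitones (a half step narrower than major) the quality is minor.

minor ninth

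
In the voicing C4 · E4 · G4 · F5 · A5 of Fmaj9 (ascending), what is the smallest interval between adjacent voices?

Adjacent intervals: C4→E4 = major third; E4→G4 = minor third; G4→F5 = minor seventh; F5→A5 = major third.
The smallest is E4 to G4, a minor third (3 semitones).

minor third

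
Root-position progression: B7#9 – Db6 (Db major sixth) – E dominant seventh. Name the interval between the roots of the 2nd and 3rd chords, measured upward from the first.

A2

The roots are Db and E.
2 letter names make it a second; at 3 semitones (a half step wider than major) the quality is augmented.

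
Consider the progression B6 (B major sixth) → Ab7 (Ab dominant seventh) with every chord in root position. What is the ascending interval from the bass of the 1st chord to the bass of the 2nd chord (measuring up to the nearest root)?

The roots are B and Ab.
7 letter names make it a seventh; at 9 semitones (a whole step narrower than major) the quality is diminished.

diminished seventh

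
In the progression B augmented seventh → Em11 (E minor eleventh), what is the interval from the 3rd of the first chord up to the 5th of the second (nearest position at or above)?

m6

B augmented seventh has D♯ as its 3rd, and Em11 (E minor eleventh) has B as its 5th.
6 letter names make it a sixth; at 8 semitones (a half step narrower than major) the quality is minor.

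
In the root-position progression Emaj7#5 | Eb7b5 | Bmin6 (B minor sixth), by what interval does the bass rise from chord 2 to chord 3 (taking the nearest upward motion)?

The roots are Eb and B.
Eb up to B is 8 semitones, a half step wider than a perfect fifth, so the interval is augmented.

A5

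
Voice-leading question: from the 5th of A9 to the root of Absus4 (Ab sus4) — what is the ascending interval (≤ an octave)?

d4

A9 has E as its 5th, and Absus4 (Ab sus4) has Ab as its root.
4 letter names make it a fourth; at 4 semitones (a half step narrower than perfect) the quality is diminished.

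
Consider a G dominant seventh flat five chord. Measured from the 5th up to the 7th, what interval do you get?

major 3rd

Spelling the chord: G, B, D♭, F.
The 5th is D♭ and the 7th is F.
From D♭ to F is 4 semitones, exactly the major third.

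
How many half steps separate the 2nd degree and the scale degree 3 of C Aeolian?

1

The scale is C D Eb F G Ab Bb.
D up to Eb is a minor second — 1 semitone.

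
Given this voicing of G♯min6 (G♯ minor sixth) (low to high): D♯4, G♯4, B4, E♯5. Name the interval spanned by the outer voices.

major ninth

The outer voices are D♯4 and E♯5.
D♯ up to E♯ spans 9 letter names and 14 semitones — a major ninth.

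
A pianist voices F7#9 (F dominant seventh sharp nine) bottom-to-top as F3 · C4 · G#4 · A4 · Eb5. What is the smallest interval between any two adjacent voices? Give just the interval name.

Adjacent intervals: F3→C4 = perfect fifth; C4→G#4 = augmented fifth; G#4→A4 = minor second; A4→Eb5 = diminished fifth.
The smallest is G#4 to A4, a minor second (1 semitone).

minor second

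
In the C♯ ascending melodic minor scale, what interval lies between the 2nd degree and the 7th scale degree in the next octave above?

Spelling the C♯ ascending melodic minor scale: C♯ D♯ E F♯ G♯ A♯ B♯.
So we need the interval from D♯ up to B♯.
From D♯ to B♯ is 21 semitones, exactly the major thirteenth.

M13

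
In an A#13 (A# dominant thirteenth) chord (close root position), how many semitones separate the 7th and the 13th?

A#13 is spelled A#-C##-E#-G#-B#-F##.
G# to F## is a major seventh: 11 semitones.

11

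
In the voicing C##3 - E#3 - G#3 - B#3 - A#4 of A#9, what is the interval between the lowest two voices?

minor 3rd

Those voices are C##3 and E#3.
C## up to E# is 3 semitones, a half step narrower than a major third, so the interval is minor.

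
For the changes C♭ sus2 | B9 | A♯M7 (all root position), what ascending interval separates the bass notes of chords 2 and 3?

The roots are B and A♯.
B up to A♯ spans 7 letter names and 11 semitones — a major seventh.

major 7th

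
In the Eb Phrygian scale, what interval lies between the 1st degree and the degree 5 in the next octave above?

perfect twelfth

The scale runs Eb Fb Gb Ab Bb Cb Db.
The 1st degree is Eb and the scale degree 5 (up an octave) is Bb.
Eb up to Bb spans 12 letter names and 19 semitones — a perfect twelfth.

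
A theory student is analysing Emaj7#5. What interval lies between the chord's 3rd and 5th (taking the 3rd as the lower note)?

Spelling the chord: E–G♯–B♯–D♯.
The 3rd is G♯ and the 5th is B♯.
Counting 3 letters and 4 half steps from G♯ gives a major third.

major 3rd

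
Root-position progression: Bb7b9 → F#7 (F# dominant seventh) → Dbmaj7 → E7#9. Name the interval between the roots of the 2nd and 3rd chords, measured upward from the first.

The roots are F# and Db.
6 letter names make it a sixth; at 7 semitones (a whole step narrower than major) the quality is diminished.

diminished 6th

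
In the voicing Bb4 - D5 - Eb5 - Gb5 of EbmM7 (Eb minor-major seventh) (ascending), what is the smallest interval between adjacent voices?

Adjacent intervals: Bb4→D5 = major third; D5→Eb5 = minor second; Eb5→Gb5 = minor third.
The smallest is D5 to Eb5, a minor second (1 semitone).

minor second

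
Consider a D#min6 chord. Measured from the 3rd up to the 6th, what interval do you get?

Spelling the chord: D#, F#, A#, B#.
The 3rd is F# and the 6th is B#.
From F# to B#: 6 semitones over a fourth = augmented.

A4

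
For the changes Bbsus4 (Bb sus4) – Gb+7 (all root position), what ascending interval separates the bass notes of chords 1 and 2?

The roots are Bb and Gb.
Bb up to Gb is 8 semitones, a half step narrower than a major sixth, so the interval is minor.

minor sixth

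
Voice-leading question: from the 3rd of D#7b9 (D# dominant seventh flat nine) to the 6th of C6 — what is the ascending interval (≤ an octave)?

d3

The 3rd of D#7b9 (D# dominant seventh flat nine) is F##; the 6th of C6 is A.
From F## to A: 2 semitones over a third = diminished.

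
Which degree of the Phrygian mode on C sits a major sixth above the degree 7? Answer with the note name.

G

The scale is C Db Eb F G Ab Bb.
The degree 7 is Bb; a major sixth above that is G — scale degree 5.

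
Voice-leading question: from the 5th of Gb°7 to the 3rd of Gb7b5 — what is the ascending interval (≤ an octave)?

Gb°7 has Dbb as its 5th, and Gb7b5 has Bb as its 3rd.
From Dbb to Bb: 10 semitones over a sixth = augmented.

augmented 6th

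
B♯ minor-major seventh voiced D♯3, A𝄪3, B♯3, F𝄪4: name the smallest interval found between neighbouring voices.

Adjacent intervals: D♯3→A𝄪3 = augmented fifth; A𝄪3→B♯3 = minor second; B♯3→F𝄪4 = perfect fifth.
The smallest is A𝄪3 to B♯3, a minor second (1 semitone).

m2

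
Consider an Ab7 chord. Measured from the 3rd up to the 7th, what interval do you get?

d5

The chord tones of Ab dominant seventh are Ab-C-Eb-Gb.
So we need the interval from C up to Gb.
5 letter names make it a fifth; at 6 semitones (a half step narrower than perfect) the quality is diminished.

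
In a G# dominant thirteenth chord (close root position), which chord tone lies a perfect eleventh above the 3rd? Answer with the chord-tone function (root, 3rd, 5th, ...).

13th

The chord tones of G#13 (G# dominant thirteenth) are G# B# D# F# A# E#.
The 3rd is B#. A perfect eleventh above B# is E#.
E# is the chord's 13th.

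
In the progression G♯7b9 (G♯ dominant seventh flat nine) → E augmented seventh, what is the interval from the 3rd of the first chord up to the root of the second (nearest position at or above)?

The 3rd of G♯7b9 (G♯ dominant seventh flat nine) is B♯; the root of E augmented seventh is E.
From B♯ to E: 4 semitones over a fourth = diminished.

diminished fourth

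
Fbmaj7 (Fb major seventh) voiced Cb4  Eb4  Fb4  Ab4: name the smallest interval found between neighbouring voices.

Adjacent intervals: Cb4→Eb4 = major third; Eb4→Fb4 = minor second; Fb4→Ab4 = major third.
The smallest is Eb4 to Fb4, a minor second (1 semitone).

minor second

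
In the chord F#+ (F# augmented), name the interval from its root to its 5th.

F#+ is spelled F#-A#-C##.
Root = F#; 5th = C##.
5 letter names make it a fifth; at 8 semitones (a half step wider than perfect) the quality is augmented.

augmented fifth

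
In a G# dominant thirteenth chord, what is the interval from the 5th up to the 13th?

major ninth

G# dominant thirteenth is spelled G#-B#-D#-F#-A#-E#.
So we need the interval from D# up to E#.
From D# to E# is 14 semitones, exactly the major ninth.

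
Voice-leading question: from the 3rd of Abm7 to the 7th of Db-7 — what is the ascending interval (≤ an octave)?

Abm7 has Cb as its 3rd, and Db-7 has Cb as its 7th.
Counting 1 letters and 0 half steps from Cb gives a perfect unison.

perfect unison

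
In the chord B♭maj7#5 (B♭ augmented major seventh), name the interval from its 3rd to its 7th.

perfect 5th

The chord tones of B♭+maj7 (B♭ augmented major seventh) are B♭, D, F♯, A.
3rd = D; 7th = A.
Counting 5 letters and 7 half steps from D gives a perfect fifth.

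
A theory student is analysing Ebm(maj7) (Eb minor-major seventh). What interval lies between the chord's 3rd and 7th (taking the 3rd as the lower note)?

Spelling the chord: Eb, Gb, Bb, D.
So we need the interval from Gb up to D.
From Gb to D: 8 semitones over a fifth = augmented.

augmented fifth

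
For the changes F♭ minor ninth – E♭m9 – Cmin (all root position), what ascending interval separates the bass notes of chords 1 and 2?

major 7th

The roots are F♭ and E♭.
From F♭ to E♭ is 11 semitones, exactly the major seventh.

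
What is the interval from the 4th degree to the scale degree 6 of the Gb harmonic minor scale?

Gb harmonic minor: Gb Ab Bbb Cb Db Ebb F.
So we need the interval from Cb up to Ebb.
From Cb to Ebb: 3 semitones over a third = minor.

minor third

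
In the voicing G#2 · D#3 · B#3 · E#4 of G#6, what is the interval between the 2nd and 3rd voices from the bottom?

Those voices are D#3 and B#3.
Counting 6 letters and 9 half steps from D# gives a major sixth.

major 6th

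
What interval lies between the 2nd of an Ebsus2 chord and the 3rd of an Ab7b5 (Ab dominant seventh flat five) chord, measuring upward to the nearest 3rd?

P5

The 2nd of Ebsus2 is F; the 3rd of Ab7b5 (Ab dominant seventh flat five) is C.
Counting 5 letters and 7 half steps from F gives a perfect fifth.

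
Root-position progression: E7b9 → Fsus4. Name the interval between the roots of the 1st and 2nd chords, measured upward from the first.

minor 2nd

The roots are E and F.
From E to F: 1 semitone over a second = minor.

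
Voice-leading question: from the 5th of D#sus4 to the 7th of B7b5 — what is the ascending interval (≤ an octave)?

The 5th of D#sus4 is A#; the 7th of B7b5 is A.
From A# to A: 11 semitones over an octave = diminished.

diminished 8th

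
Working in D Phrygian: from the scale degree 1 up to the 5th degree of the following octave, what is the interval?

The scale runs D Eb F G A Bb C.
Scale degree 1 = D; scale degree 5 (up an octave) = A.
D up to A spans 12 letter names and 19 semitones — a perfect twelfth.

perfect twelfth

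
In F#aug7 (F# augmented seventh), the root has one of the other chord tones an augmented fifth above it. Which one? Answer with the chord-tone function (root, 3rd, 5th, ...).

F# augmented seventh is spelled F#-A#-C##-E.
The root is F#. An augmented fifth above F# is C##.
C## is the chord's 5th.

5th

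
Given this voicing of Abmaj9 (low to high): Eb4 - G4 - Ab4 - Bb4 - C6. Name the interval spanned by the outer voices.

The outer voices are Eb4 and C6.
Counting 13 letters and 21 half steps from Eb gives a major thirteenth.

major thirteenth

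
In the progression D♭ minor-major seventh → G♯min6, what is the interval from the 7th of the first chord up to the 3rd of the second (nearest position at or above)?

major seventh

The 7th of D♭ minor-major seventh is C; the 3rd of G♯min6 is B.
C up to B spans 7 letter names and 11 semitones — a major seventh.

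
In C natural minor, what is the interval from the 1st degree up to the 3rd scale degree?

The scale runs C D Eb F G Ab Bb.
So we need the interval from C up to Eb.
C up to Eb is 3 semitones, a half step narrower than a major third, so the interval is minor.

minor third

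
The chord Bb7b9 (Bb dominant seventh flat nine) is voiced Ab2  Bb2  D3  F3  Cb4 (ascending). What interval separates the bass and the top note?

The outer voices are Ab2 and Cb4.
Ab up to Cb is 15 semitones, a half step narrower than a major tenth, so the interval is minor.

minor 10th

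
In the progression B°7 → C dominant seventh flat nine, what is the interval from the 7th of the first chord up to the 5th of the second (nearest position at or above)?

The 7th of B°7 is Ab; the 5th of C dominant seventh flat nine is G.
From Ab to G is 11 semitones, exactly the major seventh.

major seventh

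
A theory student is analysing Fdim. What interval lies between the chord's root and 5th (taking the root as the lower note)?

diminished 5th

Spelling the chord: F, Ab, Cb.
So we need the interval from F up to Cb.
From F to Cb: 6 semitones over a fifth = diminished.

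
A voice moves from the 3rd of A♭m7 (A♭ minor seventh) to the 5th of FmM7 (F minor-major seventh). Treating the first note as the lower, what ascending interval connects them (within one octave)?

augmented unison

A♭m7 (A♭ minor seventh) has C♭ as its 3rd, and FmM7 (F minor-major seventh) has C as its 5th.
From C♭ to C: 1 semitone over a unison = augmented.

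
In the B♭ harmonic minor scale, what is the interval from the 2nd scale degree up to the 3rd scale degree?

minor second

Spelling the B♭ harmonic minor scale: B♭ C D♭ E♭ F G♭ A.
The 2nd scale degree is C and the 3rd degree is D♭.
C up to D♭ is 1 semitone, a half step narrower than a major second, so the interval is minor.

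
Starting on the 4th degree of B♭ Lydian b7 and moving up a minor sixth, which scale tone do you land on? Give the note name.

The scale is B♭ C D E F G A♭.
The 4th degree is E; a minor sixth above that is C — scale degree 2.

C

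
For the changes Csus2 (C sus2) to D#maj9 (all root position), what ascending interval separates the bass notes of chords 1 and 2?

The roots are C and D#.
C up to D# is 3 semitones, a half step wider than a major second, so the interval is augmented.

A2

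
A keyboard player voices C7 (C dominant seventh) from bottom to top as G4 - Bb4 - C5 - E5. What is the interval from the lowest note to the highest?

The outer voices are G4 and E5.
G up to E spans 6 letter names and 9 semitones — a major sixth.

major 6th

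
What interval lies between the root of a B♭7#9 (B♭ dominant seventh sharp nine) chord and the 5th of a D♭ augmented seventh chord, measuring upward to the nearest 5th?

The root of B♭7#9 (B♭ dominant seventh sharp nine) is B♭; the 5th of D♭ augmented seventh is A.
B♭ up to A spans 7 letter names and 11 semitones — a major seventh.

major 7th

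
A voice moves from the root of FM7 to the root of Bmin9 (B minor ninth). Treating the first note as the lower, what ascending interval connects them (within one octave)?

A4

The root of FM7 is F; the root of Bmin9 (B minor ninth) is B.
From F to B: 6 semitones over a fourth = augmented.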